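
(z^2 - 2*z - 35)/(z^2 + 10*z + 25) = (z - 7)/(z + 5)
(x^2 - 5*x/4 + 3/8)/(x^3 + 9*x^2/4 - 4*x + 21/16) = 2/(2*x + 7)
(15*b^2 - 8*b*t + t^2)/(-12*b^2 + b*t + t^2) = (-5*b + t)/(4*b + t)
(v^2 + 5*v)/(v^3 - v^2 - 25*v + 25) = v/(v^2 - 6*v + 5)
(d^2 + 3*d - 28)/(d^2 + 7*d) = (d - 4)/d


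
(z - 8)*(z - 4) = z^2 - 12*z + 32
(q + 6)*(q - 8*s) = q^2 - 8*q*s + 6*q - 48*s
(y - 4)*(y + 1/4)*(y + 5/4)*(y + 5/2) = y^4 - 191*y^2/16 - 495*y/32 - 25/8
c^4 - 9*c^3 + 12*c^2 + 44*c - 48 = (c - 6)*(c - 4)*(c - 1)*(c + 2)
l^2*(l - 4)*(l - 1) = l^4 - 5*l^3 + 4*l^2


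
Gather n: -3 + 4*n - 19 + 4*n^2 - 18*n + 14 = 4*n^2 - 14*n - 8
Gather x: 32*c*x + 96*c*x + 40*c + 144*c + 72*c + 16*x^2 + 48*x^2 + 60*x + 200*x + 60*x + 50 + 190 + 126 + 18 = 256*c + 64*x^2 + x*(128*c + 320) + 384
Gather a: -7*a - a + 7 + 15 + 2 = 24 - 8*a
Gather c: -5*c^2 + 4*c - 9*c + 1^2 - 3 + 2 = -5*c^2 - 5*c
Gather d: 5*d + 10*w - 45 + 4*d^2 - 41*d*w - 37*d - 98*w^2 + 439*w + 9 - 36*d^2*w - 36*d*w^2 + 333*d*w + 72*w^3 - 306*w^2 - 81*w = d^2*(4 - 36*w) + d*(-36*w^2 + 292*w - 32) + 72*w^3 - 404*w^2 + 368*w - 36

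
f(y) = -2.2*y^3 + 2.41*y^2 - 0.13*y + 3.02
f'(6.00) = -208.81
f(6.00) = -386.20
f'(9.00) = -491.35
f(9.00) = -1406.74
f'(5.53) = -175.31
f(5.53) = -296.05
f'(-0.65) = -6.05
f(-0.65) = 4.73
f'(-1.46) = -21.24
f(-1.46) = 15.19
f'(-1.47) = -21.48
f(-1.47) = 15.41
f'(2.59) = -31.92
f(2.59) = -19.37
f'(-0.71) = -6.88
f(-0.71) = 5.11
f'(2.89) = -41.32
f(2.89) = -30.33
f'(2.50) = -29.33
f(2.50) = -16.62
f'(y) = -6.6*y^2 + 4.82*y - 0.13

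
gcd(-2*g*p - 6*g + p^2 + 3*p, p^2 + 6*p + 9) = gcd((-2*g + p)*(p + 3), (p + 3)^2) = p + 3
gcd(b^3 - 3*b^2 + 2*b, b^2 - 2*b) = b^2 - 2*b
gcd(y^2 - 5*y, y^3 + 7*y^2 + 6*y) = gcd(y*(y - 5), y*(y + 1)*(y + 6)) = y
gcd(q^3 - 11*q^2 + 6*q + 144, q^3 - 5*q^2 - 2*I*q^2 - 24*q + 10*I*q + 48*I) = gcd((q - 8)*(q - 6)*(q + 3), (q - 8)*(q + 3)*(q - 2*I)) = q^2 - 5*q - 24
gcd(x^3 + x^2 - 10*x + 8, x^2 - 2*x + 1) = x - 1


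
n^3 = n^3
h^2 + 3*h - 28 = (h - 4)*(h + 7)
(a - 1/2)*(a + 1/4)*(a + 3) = a^3 + 11*a^2/4 - 7*a/8 - 3/8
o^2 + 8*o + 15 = (o + 3)*(o + 5)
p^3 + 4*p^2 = p^2*(p + 4)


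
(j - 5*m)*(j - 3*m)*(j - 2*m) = j^3 - 10*j^2*m + 31*j*m^2 - 30*m^3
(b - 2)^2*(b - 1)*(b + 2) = b^4 - 3*b^3 - 2*b^2 + 12*b - 8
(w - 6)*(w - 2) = w^2 - 8*w + 12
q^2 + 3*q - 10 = (q - 2)*(q + 5)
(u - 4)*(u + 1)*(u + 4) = u^3 + u^2 - 16*u - 16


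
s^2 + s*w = s*(s + w)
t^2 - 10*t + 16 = (t - 8)*(t - 2)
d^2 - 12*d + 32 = (d - 8)*(d - 4)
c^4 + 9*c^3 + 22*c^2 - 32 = (c - 1)*(c + 2)*(c + 4)^2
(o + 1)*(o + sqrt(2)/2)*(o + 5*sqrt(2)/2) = o^3 + o^2 + 3*sqrt(2)*o^2 + 5*o/2 + 3*sqrt(2)*o + 5/2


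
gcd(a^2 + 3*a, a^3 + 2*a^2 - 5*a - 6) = a + 3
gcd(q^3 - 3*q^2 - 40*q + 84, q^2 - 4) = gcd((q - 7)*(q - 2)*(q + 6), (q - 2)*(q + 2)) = q - 2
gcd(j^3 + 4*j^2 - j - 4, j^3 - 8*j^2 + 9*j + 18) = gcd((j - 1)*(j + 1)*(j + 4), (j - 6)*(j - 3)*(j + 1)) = j + 1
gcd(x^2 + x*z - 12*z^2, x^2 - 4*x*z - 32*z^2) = x + 4*z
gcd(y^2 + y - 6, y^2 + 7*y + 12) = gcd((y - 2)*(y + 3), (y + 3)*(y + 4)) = y + 3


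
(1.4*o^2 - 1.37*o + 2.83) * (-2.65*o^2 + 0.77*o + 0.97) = -3.71*o^4 + 4.7085*o^3 - 7.1964*o^2 + 0.8502*o + 2.7451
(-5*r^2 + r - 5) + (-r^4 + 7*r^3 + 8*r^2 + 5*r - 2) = -r^4 + 7*r^3 + 3*r^2 + 6*r - 7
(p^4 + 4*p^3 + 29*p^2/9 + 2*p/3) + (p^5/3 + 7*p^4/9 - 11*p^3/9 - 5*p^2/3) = p^5/3 + 16*p^4/9 + 25*p^3/9 + 14*p^2/9 + 2*p/3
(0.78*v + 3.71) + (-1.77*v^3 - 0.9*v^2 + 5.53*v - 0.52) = -1.77*v^3 - 0.9*v^2 + 6.31*v + 3.19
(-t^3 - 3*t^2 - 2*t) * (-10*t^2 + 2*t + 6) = 10*t^5 + 28*t^4 + 8*t^3 - 22*t^2 - 12*t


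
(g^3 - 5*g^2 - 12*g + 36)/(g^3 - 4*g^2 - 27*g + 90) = (g^2 + g - 6)/(g^2 + 2*g - 15)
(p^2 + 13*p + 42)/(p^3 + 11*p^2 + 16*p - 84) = 1/(p - 2)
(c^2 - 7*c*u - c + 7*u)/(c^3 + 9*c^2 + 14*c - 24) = (c - 7*u)/(c^2 + 10*c + 24)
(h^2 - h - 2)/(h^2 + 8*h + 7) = (h - 2)/(h + 7)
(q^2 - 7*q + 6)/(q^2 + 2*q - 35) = (q^2 - 7*q + 6)/(q^2 + 2*q - 35)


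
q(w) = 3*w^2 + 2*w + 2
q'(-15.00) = -88.00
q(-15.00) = 647.00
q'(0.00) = 2.00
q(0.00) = 2.00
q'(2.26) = 15.56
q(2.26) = 21.84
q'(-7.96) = -45.76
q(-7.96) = 176.16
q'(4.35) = 28.10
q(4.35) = 67.47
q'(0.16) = 2.96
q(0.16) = 2.40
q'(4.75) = 30.50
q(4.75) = 79.19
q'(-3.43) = -18.58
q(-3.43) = 30.43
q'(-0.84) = -3.04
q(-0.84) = 2.44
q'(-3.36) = -18.16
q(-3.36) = 29.15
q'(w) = 6*w + 2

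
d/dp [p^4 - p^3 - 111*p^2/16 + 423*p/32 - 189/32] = 4*p^3 - 3*p^2 - 111*p/8 + 423/32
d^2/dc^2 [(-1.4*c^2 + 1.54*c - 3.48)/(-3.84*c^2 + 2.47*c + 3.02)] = (2.8421709430404e-14*c^4 - 18.8590079999999*c^3 + 405.301248*c^2 - 305.197056*c + 171.688064)/(56.623104*c^6 - 109.264896*c^5 - 63.312768*c^4 + 156.795353*c^3 + 49.792854*c^2 - 67.582164*c - 27.543608)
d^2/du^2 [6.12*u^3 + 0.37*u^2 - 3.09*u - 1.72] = 36.72*u + 0.74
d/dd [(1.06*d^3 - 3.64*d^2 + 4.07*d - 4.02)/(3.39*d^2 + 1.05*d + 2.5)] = (3.5934*d^4 + 2.226*d^3 - 9.6693*d^2 + 9.0556*d + 14.396)/(11.4921*d^4 + 7.119*d^3 + 18.0525*d^2 + 5.25*d + 6.25)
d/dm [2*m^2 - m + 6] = 4*m - 1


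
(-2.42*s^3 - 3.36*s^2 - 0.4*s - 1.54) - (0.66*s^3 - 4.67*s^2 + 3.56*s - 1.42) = -3.08*s^3 + 1.31*s^2 - 3.96*s - 0.12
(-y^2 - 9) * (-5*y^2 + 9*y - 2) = 5*y^4 - 9*y^3 + 47*y^2 - 81*y + 18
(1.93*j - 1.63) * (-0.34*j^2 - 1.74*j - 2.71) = -0.6562*j^3 - 2.804*j^2 - 2.3941*j + 4.4173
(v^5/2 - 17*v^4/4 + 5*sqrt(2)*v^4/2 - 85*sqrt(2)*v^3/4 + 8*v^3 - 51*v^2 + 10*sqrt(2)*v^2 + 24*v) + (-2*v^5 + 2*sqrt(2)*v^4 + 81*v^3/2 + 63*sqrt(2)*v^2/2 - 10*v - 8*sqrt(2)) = -3*v^5/2 - 17*v^4/4 + 9*sqrt(2)*v^4/2 - 85*sqrt(2)*v^3/4 + 97*v^3/2 - 51*v^2 + 83*sqrt(2)*v^2/2 + 14*v - 8*sqrt(2)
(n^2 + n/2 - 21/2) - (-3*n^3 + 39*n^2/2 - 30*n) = 3*n^3 - 37*n^2/2 + 61*n/2 - 21/2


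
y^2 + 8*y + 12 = (y + 2)*(y + 6)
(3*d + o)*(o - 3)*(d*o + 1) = 3*d^2*o^2 - 9*d^2*o + d*o^3 - 3*d*o^2 + 3*d*o - 9*d + o^2 - 3*o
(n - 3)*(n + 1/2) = n^2 - 5*n/2 - 3/2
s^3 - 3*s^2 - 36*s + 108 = (s - 6)*(s - 3)*(s + 6)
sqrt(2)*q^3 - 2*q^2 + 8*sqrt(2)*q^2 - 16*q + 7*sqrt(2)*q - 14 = (q + 7)*(q - sqrt(2))*(sqrt(2)*q + sqrt(2))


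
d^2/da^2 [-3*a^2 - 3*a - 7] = -6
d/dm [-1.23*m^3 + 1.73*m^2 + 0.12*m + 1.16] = -3.69*m^2 + 3.46*m + 0.12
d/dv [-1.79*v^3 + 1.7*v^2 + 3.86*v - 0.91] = -5.37*v^2 + 3.4*v + 3.86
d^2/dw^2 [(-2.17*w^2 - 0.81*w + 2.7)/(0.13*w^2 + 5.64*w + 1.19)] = (3.15471*w^3 + 2.28797399999999*w^2 + 12.629682*w + 175.663378)/(0.002197*w^6 + 0.285948*w^5 + 12.466077*w^4 + 184.641192*w^3 + 114.112551*w^2 + 23.960412*w + 1.685159)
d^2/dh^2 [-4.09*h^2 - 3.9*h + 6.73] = -8.18000000000000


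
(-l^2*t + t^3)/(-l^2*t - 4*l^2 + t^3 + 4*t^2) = t/(t + 4)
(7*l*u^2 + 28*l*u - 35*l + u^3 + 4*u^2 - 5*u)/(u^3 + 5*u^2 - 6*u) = (7*l*u + 35*l + u^2 + 5*u)/(u*(u + 6))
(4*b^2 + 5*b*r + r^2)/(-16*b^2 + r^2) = (b + r)/(-4*b + r)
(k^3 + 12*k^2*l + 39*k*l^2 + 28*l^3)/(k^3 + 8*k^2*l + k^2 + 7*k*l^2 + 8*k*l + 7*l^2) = (k + 4*l)/(k + 1)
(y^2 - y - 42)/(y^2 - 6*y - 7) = (y + 6)/(y + 1)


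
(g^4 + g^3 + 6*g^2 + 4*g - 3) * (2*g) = 2*g^5 + 2*g^4 + 12*g^3 + 8*g^2 - 6*g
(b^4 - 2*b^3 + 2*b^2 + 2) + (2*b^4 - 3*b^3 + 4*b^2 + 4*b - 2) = 3*b^4 - 5*b^3 + 6*b^2 + 4*b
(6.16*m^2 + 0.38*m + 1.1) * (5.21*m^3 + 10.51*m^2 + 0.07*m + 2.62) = 32.0936*m^5 + 66.7214*m^4 + 10.156*m^3 + 27.7268*m^2 + 1.0726*m + 2.882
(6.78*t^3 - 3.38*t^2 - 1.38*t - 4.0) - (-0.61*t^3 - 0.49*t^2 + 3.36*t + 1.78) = 7.39*t^3 - 2.89*t^2 - 4.74*t - 5.78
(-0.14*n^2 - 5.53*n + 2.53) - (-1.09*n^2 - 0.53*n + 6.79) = 0.95*n^2 - 5.0*n - 4.26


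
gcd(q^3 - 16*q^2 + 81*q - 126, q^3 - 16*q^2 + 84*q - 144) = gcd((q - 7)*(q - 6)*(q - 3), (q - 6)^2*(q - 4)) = q - 6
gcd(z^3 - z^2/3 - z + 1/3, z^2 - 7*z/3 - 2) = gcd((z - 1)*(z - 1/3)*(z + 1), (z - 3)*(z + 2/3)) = 1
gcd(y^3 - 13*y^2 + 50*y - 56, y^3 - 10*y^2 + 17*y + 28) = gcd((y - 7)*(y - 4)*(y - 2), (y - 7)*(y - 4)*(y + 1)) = y^2 - 11*y + 28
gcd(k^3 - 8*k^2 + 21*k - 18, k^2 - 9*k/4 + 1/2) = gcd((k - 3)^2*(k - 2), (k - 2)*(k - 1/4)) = k - 2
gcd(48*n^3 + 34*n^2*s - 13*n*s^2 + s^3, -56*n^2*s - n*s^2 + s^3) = -8*n + s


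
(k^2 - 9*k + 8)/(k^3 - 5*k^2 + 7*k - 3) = (k - 8)/(k^2 - 4*k + 3)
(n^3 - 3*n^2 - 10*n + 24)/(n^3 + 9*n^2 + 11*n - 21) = (n^2 - 6*n + 8)/(n^2 + 6*n - 7)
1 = 1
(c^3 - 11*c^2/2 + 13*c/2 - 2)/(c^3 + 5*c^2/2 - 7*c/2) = (2*c^2 - 9*c + 4)/(c*(2*c + 7))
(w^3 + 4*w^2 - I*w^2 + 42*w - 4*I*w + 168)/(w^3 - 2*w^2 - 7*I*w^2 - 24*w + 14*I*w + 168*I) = (w + 6*I)/(w - 6)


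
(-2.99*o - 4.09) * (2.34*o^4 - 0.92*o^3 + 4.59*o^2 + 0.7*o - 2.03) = -6.9966*o^5 - 6.8198*o^4 - 9.9613*o^3 - 20.8661*o^2 + 3.2067*o + 8.3027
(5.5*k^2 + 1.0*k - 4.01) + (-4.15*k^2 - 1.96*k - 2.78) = 1.35*k^2 - 0.96*k - 6.79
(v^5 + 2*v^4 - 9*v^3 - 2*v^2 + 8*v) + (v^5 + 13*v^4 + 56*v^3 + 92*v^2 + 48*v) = 2*v^5 + 15*v^4 + 47*v^3 + 90*v^2 + 56*v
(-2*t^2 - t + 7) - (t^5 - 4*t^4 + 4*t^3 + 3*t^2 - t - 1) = -t^5 + 4*t^4 - 4*t^3 - 5*t^2 + 8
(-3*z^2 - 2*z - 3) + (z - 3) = -3*z^2 - z - 6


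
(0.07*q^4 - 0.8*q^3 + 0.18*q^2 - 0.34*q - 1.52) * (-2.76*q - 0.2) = -0.1932*q^5 + 2.194*q^4 - 0.3368*q^3 + 0.9024*q^2 + 4.2632*q + 0.304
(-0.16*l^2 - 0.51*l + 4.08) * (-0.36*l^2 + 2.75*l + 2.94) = 0.0576*l^4 - 0.2564*l^3 - 3.3417*l^2 + 9.7206*l + 11.9952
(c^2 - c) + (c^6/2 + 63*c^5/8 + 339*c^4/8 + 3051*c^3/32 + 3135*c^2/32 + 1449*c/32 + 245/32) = c^6/2 + 63*c^5/8 + 339*c^4/8 + 3051*c^3/32 + 3167*c^2/32 + 1417*c/32 + 245/32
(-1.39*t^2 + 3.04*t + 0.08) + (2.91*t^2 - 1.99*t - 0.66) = 1.52*t^2 + 1.05*t - 0.58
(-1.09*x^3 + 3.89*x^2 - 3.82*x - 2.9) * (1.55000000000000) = -1.6895*x^3 + 6.0295*x^2 - 5.921*x - 4.495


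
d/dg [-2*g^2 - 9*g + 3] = -4*g - 9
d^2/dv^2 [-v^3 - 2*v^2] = -6*v - 4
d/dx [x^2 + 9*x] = 2*x + 9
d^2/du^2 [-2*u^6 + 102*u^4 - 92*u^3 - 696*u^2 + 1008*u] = -60*u^4 + 1224*u^2 - 552*u - 1392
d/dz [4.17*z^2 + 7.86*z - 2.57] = 8.34*z + 7.86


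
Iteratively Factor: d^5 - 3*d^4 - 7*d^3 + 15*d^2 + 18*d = (d - 3)*(d^4 - 7*d^2 - 6*d) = (d - 3)*(d + 1)*(d^3 - d^2 - 6*d) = d*(d - 3)*(d + 1)*(d^2 - d - 6) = d*(d - 3)^2*(d + 1)*(d + 2)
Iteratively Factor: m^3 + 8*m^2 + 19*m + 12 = (m + 1)*(m^2 + 7*m + 12) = (m + 1)*(m + 3)*(m + 4)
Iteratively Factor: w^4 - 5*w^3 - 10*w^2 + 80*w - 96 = (w - 4)*(w^3 - w^2 - 14*w + 24) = (w - 4)*(w - 3)*(w^2 + 2*w - 8) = (w - 4)*(w - 3)*(w + 4)*(w - 2)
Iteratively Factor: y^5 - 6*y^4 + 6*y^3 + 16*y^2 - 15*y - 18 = (y - 2)*(y^4 - 4*y^3 - 2*y^2 + 12*y + 9) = (y - 3)*(y - 2)*(y^3 - y^2 - 5*y - 3) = (y - 3)*(y - 2)*(y + 1)*(y^2 - 2*y - 3) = (y - 3)^2*(y - 2)*(y + 1)*(y + 1)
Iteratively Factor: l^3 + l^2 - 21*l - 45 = (l - 5)*(l^2 + 6*l + 9) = (l - 5)*(l + 3)*(l + 3)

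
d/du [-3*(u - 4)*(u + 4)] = -6*u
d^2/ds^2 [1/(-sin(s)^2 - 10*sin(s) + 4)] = 2*(2*sin(s)^4 + 15*sin(s)^3 + 55*sin(s)^2 - 10*sin(s) - 104)/(sin(s)^2 + 10*sin(s) - 4)^3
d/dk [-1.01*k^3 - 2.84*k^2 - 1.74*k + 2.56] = -3.03*k^2 - 5.68*k - 1.74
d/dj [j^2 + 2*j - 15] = 2*j + 2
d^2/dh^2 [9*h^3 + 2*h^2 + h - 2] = 54*h + 4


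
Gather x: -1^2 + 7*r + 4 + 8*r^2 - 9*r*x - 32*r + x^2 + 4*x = 8*r^2 - 25*r + x^2 + x*(4 - 9*r) + 3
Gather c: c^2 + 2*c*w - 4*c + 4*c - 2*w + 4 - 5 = c^2 + 2*c*w - 2*w - 1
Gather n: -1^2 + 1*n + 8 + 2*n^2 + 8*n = 2*n^2 + 9*n + 7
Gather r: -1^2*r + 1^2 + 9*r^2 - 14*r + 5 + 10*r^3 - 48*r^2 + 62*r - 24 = 10*r^3 - 39*r^2 + 47*r - 18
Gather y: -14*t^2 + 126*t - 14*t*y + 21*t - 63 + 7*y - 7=-14*t^2 + 147*t + y*(7 - 14*t) - 70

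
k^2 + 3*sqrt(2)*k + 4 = (k + sqrt(2))*(k + 2*sqrt(2))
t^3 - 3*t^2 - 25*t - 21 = (t - 7)*(t + 1)*(t + 3)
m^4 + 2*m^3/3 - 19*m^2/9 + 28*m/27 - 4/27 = (m - 2/3)*(m - 1/3)^2*(m + 2)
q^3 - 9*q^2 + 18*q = q*(q - 6)*(q - 3)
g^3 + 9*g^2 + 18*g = g*(g + 3)*(g + 6)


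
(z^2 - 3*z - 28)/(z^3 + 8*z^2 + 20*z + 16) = (z - 7)/(z^2 + 4*z + 4)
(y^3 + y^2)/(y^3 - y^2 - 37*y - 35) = y^2/(y^2 - 2*y - 35)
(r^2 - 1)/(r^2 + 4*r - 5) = (r + 1)/(r + 5)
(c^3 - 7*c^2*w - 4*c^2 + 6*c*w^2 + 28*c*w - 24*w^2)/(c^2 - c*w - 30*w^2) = (c^2 - c*w - 4*c + 4*w)/(c + 5*w)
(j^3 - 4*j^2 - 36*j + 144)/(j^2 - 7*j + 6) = (j^2 + 2*j - 24)/(j - 1)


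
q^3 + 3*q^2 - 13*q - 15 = (q - 3)*(q + 1)*(q + 5)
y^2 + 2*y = y*(y + 2)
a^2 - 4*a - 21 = (a - 7)*(a + 3)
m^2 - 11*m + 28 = (m - 7)*(m - 4)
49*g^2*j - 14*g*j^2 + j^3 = j*(-7*g + j)^2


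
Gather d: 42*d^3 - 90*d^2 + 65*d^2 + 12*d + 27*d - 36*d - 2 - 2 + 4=42*d^3 - 25*d^2 + 3*d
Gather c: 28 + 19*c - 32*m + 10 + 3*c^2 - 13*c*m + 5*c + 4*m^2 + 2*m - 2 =3*c^2 + c*(24 - 13*m) + 4*m^2 - 30*m + 36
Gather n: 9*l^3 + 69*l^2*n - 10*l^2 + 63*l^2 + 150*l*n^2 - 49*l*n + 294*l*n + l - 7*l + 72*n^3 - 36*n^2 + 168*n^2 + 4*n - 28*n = 9*l^3 + 53*l^2 - 6*l + 72*n^3 + n^2*(150*l + 132) + n*(69*l^2 + 245*l - 24)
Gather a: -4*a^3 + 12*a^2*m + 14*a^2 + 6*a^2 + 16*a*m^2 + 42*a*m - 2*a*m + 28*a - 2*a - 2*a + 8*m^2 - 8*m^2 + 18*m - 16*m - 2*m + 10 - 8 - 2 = -4*a^3 + a^2*(12*m + 20) + a*(16*m^2 + 40*m + 24)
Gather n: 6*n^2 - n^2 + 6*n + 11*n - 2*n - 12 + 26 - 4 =5*n^2 + 15*n + 10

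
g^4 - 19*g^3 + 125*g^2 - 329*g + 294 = (g - 7)^2*(g - 3)*(g - 2)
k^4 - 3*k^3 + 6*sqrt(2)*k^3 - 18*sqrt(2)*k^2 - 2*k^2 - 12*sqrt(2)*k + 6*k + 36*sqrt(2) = (k - 3)*(k - sqrt(2))*(k + sqrt(2))*(k + 6*sqrt(2))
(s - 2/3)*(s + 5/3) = s^2 + s - 10/9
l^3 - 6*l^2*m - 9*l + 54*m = (l - 3)*(l + 3)*(l - 6*m)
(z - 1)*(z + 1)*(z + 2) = z^3 + 2*z^2 - z - 2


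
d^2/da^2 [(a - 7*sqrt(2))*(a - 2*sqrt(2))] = 2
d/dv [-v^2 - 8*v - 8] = -2*v - 8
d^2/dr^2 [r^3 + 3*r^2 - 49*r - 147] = 6*r + 6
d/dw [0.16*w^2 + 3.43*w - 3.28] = 0.32*w + 3.43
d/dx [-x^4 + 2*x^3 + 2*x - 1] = -4*x^3 + 6*x^2 + 2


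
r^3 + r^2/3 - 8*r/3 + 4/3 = (r - 1)*(r - 2/3)*(r + 2)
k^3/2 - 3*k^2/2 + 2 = (k/2 + 1/2)*(k - 2)^2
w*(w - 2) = w^2 - 2*w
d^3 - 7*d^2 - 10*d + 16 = (d - 8)*(d - 1)*(d + 2)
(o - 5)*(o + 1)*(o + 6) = o^3 + 2*o^2 - 29*o - 30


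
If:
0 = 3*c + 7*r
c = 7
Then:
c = 7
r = -3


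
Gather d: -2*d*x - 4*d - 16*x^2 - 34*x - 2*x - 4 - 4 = d*(-2*x - 4) - 16*x^2 - 36*x - 8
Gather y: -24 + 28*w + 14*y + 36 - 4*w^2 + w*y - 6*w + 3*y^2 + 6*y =-4*w^2 + 22*w + 3*y^2 + y*(w + 20) + 12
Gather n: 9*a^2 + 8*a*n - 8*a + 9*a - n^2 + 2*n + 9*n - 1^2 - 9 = 9*a^2 + a - n^2 + n*(8*a + 11) - 10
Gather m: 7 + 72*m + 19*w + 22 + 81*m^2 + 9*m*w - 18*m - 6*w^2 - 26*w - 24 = 81*m^2 + m*(9*w + 54) - 6*w^2 - 7*w + 5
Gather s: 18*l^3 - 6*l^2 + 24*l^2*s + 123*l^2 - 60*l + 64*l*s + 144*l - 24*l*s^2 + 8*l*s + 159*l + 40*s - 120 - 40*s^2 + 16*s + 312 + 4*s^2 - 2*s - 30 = 18*l^3 + 117*l^2 + 243*l + s^2*(-24*l - 36) + s*(24*l^2 + 72*l + 54) + 162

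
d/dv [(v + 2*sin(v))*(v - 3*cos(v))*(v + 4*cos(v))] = -(v + 2*sin(v))*(v - 3*cos(v))*(4*sin(v) - 1) + (v + 2*sin(v))*(v + 4*cos(v))*(3*sin(v) + 1) + (v - 3*cos(v))*(v + 4*cos(v))*(2*cos(v) + 1)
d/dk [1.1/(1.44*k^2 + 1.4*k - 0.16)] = (-3.168*k - 1.54)/(1.44*k^2 + 1.4*k - 0.16)^2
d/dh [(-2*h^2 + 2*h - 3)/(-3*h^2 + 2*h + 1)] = 2*(h^2 - 11*h + 4)/(9*h^4 - 12*h^3 - 2*h^2 + 4*h + 1)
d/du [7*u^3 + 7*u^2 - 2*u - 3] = 21*u^2 + 14*u - 2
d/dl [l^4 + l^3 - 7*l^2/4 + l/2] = 4*l^3 + 3*l^2 - 7*l/2 + 1/2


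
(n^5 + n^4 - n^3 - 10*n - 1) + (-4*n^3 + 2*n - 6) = n^5 + n^4 - 5*n^3 - 8*n - 7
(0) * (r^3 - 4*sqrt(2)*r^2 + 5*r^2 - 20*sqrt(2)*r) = 0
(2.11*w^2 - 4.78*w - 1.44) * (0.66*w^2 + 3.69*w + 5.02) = 1.3926*w^4 + 4.6311*w^3 - 7.9964*w^2 - 29.3092*w - 7.2288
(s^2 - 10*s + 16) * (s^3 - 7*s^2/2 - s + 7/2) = s^5 - 27*s^4/2 + 50*s^3 - 85*s^2/2 - 51*s + 56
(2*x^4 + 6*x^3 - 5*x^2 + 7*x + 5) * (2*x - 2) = 4*x^5 + 8*x^4 - 22*x^3 + 24*x^2 - 4*x - 10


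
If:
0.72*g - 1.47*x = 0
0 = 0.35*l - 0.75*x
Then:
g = 2.04166666666667*x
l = 2.14285714285714*x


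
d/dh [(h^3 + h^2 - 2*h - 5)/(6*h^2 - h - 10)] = (6*h^4 - 2*h^3 - 19*h^2 + 40*h + 15)/(36*h^4 - 12*h^3 - 119*h^2 + 20*h + 100)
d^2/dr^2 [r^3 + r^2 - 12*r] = 6*r + 2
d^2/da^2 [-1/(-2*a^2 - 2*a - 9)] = 4*(-2*a^2 - 2*a + 2*(2*a + 1)^2 - 9)/(2*a^2 + 2*a + 9)^3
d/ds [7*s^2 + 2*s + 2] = 14*s + 2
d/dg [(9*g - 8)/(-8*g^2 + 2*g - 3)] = (72*g^2 - 128*g - 11)/(64*g^4 - 32*g^3 + 52*g^2 - 12*g + 9)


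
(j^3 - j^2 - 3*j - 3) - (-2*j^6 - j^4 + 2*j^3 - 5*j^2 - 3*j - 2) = 2*j^6 + j^4 - j^3 + 4*j^2 - 1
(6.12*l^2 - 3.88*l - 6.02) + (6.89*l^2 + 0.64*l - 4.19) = 13.01*l^2 - 3.24*l - 10.21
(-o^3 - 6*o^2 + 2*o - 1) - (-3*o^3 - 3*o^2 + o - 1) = 2*o^3 - 3*o^2 + o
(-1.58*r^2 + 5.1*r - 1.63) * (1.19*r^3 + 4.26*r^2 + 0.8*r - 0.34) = -1.8802*r^5 - 0.661800000000001*r^4 + 18.5223*r^3 - 2.3266*r^2 - 3.038*r + 0.5542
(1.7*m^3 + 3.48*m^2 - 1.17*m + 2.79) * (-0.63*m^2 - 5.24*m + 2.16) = -1.071*m^5 - 11.1004*m^4 - 13.8261*m^3 + 11.8899*m^2 - 17.1468*m + 6.0264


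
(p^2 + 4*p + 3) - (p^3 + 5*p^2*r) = -p^3 - 5*p^2*r + p^2 + 4*p + 3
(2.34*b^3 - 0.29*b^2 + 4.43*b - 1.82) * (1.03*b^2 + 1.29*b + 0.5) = 2.4102*b^5 + 2.7199*b^4 + 5.3588*b^3 + 3.6951*b^2 - 0.1328*b - 0.91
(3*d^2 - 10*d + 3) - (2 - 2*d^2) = 5*d^2 - 10*d + 1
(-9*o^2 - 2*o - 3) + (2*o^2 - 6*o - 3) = -7*o^2 - 8*o - 6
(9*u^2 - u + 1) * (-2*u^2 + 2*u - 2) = -18*u^4 + 20*u^3 - 22*u^2 + 4*u - 2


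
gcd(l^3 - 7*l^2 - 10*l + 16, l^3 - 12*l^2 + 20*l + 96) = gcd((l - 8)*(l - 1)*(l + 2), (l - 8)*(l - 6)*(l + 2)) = l^2 - 6*l - 16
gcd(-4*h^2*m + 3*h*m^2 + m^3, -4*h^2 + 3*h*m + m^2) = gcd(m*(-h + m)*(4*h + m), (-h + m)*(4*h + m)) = 4*h^2 - 3*h*m - m^2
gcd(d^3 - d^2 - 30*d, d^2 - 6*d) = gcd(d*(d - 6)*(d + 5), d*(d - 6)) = d^2 - 6*d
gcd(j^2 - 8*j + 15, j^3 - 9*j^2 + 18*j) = j - 3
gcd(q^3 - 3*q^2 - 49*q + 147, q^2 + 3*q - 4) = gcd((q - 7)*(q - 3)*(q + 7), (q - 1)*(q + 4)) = 1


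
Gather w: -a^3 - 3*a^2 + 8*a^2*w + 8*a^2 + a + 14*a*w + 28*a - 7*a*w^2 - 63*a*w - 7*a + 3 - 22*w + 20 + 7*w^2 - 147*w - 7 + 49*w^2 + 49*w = -a^3 + 5*a^2 + 22*a + w^2*(56 - 7*a) + w*(8*a^2 - 49*a - 120) + 16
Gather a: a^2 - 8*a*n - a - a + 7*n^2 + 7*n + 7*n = a^2 + a*(-8*n - 2) + 7*n^2 + 14*n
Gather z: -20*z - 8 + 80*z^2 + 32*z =80*z^2 + 12*z - 8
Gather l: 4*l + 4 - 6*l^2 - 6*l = -6*l^2 - 2*l + 4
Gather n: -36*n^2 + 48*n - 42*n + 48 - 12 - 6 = -36*n^2 + 6*n + 30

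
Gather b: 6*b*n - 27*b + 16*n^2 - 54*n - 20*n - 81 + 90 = b*(6*n - 27) + 16*n^2 - 74*n + 9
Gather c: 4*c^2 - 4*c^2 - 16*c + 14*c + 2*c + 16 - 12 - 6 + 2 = 0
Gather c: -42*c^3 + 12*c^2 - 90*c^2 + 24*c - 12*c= -42*c^3 - 78*c^2 + 12*c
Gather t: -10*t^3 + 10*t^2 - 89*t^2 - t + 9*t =-10*t^3 - 79*t^2 + 8*t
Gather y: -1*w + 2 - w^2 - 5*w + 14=-w^2 - 6*w + 16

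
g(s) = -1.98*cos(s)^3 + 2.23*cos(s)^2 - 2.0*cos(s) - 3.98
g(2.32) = -0.96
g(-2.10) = -2.15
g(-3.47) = 1.59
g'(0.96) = 1.14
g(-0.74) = -5.04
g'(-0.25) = -0.81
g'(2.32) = 5.71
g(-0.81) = -4.95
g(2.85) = 1.72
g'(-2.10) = -4.98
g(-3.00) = 2.11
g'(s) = 5.94*sin(s)*cos(s)^2 - 4.46*sin(s)*cos(s) + 2.0*sin(s)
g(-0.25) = -5.63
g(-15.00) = -0.31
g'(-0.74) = -1.31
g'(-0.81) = -1.27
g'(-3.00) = -1.73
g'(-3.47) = 3.72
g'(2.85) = 3.37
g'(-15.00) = -5.73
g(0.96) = -4.77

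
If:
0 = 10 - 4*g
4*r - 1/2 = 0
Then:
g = 5/2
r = 1/8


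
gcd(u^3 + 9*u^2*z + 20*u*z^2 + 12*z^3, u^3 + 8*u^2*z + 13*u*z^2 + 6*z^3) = u^2 + 7*u*z + 6*z^2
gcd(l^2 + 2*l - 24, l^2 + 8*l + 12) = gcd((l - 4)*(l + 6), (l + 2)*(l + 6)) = l + 6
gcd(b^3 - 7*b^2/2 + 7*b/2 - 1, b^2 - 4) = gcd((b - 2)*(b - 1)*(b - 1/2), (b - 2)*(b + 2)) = b - 2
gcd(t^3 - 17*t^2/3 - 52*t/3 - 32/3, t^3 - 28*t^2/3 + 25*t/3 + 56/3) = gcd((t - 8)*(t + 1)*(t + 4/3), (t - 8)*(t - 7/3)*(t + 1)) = t^2 - 7*t - 8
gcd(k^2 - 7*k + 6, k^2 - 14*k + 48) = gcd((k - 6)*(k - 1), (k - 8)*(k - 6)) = k - 6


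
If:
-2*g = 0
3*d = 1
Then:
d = 1/3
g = 0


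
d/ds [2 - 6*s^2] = -12*s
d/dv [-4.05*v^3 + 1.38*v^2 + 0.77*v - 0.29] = -12.15*v^2 + 2.76*v + 0.77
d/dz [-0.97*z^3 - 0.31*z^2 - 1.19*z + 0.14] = -2.91*z^2 - 0.62*z - 1.19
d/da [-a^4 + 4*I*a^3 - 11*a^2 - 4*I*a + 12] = -4*a^3 + 12*I*a^2 - 22*a - 4*I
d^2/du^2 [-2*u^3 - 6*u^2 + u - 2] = -12*u - 12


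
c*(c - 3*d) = c^2 - 3*c*d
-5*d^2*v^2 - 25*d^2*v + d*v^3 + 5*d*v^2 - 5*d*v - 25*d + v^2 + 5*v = (-5*d + v)*(v + 5)*(d*v + 1)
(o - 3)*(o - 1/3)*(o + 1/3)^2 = o^4 - 8*o^3/3 - 10*o^2/9 + 8*o/27 + 1/9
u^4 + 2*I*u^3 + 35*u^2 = u^2*(u - 5*I)*(u + 7*I)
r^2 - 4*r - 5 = (r - 5)*(r + 1)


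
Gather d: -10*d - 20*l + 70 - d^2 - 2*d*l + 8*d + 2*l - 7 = -d^2 + d*(-2*l - 2) - 18*l + 63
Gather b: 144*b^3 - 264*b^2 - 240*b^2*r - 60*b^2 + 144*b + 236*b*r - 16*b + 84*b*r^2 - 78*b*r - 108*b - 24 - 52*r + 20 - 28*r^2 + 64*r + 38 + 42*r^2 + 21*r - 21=144*b^3 + b^2*(-240*r - 324) + b*(84*r^2 + 158*r + 20) + 14*r^2 + 33*r + 13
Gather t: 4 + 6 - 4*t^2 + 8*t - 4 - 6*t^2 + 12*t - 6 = -10*t^2 + 20*t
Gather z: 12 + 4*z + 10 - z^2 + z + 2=-z^2 + 5*z + 24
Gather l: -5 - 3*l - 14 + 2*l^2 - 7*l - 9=2*l^2 - 10*l - 28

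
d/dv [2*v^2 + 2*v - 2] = 4*v + 2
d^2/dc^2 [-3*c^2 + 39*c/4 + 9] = -6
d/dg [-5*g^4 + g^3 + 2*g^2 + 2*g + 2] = -20*g^3 + 3*g^2 + 4*g + 2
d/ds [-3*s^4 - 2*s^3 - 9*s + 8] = -12*s^3 - 6*s^2 - 9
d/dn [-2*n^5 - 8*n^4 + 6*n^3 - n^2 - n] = -10*n^4 - 32*n^3 + 18*n^2 - 2*n - 1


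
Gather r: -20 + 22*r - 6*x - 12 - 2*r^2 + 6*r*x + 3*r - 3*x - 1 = -2*r^2 + r*(6*x + 25) - 9*x - 33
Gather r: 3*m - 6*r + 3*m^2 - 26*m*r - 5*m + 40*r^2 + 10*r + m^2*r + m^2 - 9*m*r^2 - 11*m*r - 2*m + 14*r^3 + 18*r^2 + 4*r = 4*m^2 - 4*m + 14*r^3 + r^2*(58 - 9*m) + r*(m^2 - 37*m + 8)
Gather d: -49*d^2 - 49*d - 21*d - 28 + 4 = -49*d^2 - 70*d - 24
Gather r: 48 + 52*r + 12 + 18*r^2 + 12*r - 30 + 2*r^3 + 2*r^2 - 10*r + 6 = 2*r^3 + 20*r^2 + 54*r + 36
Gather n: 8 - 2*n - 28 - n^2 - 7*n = -n^2 - 9*n - 20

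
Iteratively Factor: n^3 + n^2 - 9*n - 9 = (n + 1)*(n^2 - 9) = (n + 1)*(n + 3)*(n - 3)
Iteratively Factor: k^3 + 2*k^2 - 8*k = (k - 2)*(k^2 + 4*k) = (k - 2)*(k + 4)*(k)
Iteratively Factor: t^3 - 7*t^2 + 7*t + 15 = (t - 5)*(t^2 - 2*t - 3) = (t - 5)*(t - 3)*(t + 1)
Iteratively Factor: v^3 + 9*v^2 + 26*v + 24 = (v + 2)*(v^2 + 7*v + 12) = (v + 2)*(v + 3)*(v + 4)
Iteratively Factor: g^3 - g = (g)*(g^2 - 1) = g*(g + 1)*(g - 1)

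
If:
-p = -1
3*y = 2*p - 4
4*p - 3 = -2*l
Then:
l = -1/2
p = 1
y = -2/3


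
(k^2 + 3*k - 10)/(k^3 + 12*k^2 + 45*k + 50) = (k - 2)/(k^2 + 7*k + 10)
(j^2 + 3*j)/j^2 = (j + 3)/j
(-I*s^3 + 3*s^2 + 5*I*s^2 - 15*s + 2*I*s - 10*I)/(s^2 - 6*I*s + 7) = (-I*s^2 + s*(2 + 5*I) - 10)/(s - 7*I)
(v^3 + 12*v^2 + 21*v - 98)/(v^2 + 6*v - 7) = (v^2 + 5*v - 14)/(v - 1)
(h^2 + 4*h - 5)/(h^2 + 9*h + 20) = (h - 1)/(h + 4)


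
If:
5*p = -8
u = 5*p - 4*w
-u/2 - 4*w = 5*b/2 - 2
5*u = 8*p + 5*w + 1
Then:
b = 2064/625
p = -8/5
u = -436/125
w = -141/125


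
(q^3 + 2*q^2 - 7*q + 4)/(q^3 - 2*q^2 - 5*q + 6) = (q^2 + 3*q - 4)/(q^2 - q - 6)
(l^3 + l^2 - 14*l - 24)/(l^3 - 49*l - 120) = (l^2 - 2*l - 8)/(l^2 - 3*l - 40)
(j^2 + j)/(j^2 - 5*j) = (j + 1)/(j - 5)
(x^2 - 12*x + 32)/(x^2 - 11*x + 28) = (x - 8)/(x - 7)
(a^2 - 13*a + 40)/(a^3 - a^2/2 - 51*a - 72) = 2*(a - 5)/(2*a^2 + 15*a + 18)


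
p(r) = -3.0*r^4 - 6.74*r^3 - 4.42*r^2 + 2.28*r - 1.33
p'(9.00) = -10463.10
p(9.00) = -24935.29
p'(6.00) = -3370.68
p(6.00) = -5490.61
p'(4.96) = -2003.30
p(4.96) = -2736.92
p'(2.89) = -481.80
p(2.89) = -403.62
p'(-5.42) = 1366.84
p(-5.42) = -1659.31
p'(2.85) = -464.94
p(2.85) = -384.68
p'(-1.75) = 20.14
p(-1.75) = -10.87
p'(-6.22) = 2162.69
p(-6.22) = -3054.97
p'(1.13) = -50.84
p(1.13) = -19.01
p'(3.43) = -750.17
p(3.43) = -732.73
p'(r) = -12.0*r^3 - 20.22*r^2 - 8.84*r + 2.28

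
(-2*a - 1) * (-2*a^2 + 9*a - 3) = 4*a^3 - 16*a^2 - 3*a + 3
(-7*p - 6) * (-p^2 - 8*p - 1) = 7*p^3 + 62*p^2 + 55*p + 6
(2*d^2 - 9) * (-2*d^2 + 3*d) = -4*d^4 + 6*d^3 + 18*d^2 - 27*d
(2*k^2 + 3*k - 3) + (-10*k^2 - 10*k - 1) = -8*k^2 - 7*k - 4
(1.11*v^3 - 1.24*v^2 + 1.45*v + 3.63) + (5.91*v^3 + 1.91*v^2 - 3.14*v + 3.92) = 7.02*v^3 + 0.67*v^2 - 1.69*v + 7.55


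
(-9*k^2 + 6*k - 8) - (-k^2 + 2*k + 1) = -8*k^2 + 4*k - 9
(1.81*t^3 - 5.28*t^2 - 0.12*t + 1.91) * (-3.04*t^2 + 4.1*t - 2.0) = -5.5024*t^5 + 23.4722*t^4 - 24.9032*t^3 + 4.2616*t^2 + 8.071*t - 3.82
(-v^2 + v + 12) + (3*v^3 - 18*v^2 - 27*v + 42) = 3*v^3 - 19*v^2 - 26*v + 54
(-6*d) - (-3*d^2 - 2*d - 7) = 3*d^2 - 4*d + 7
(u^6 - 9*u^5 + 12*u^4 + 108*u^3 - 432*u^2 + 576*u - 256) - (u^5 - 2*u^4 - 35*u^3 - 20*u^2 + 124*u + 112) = u^6 - 10*u^5 + 14*u^4 + 143*u^3 - 412*u^2 + 452*u - 368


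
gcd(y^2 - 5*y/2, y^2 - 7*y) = y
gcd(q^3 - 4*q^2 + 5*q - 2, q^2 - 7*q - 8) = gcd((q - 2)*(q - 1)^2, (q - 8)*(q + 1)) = 1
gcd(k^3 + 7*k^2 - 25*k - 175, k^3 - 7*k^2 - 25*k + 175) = k^2 - 25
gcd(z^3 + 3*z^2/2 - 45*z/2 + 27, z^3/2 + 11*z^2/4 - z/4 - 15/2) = z - 3/2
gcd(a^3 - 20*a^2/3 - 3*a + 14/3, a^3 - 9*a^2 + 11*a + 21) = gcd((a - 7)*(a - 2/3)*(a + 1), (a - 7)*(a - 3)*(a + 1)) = a^2 - 6*a - 7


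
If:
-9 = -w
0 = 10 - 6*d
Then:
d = 5/3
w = 9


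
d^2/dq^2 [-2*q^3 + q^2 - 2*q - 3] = 2 - 12*q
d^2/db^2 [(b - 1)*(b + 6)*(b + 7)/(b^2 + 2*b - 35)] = 88/(b^3 - 15*b^2 + 75*b - 125)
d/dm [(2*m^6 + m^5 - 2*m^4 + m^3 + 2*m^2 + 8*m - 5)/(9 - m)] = (-10*m^6 + 104*m^5 + 51*m^4 - 74*m^3 + 25*m^2 + 36*m + 67)/(m^2 - 18*m + 81)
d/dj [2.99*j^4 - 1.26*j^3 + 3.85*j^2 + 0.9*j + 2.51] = 11.96*j^3 - 3.78*j^2 + 7.7*j + 0.9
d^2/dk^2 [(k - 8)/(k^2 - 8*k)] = 2/k^3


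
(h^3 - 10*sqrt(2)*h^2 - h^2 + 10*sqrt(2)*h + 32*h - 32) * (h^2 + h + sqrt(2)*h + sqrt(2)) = h^5 - 9*sqrt(2)*h^4 + 11*h^3 + 41*sqrt(2)*h^2 - 12*h - 32*sqrt(2)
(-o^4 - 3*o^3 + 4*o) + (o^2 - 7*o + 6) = -o^4 - 3*o^3 + o^2 - 3*o + 6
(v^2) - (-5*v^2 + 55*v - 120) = 6*v^2 - 55*v + 120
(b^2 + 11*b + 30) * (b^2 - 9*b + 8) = b^4 + 2*b^3 - 61*b^2 - 182*b + 240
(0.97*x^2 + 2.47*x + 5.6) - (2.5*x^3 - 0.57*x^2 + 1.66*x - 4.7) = -2.5*x^3 + 1.54*x^2 + 0.81*x + 10.3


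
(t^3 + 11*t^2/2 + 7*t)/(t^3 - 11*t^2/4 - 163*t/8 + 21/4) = 4*t*(t + 2)/(4*t^2 - 25*t + 6)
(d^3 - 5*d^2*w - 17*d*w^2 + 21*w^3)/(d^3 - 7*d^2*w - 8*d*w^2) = (-d^3 + 5*d^2*w + 17*d*w^2 - 21*w^3)/(d*(-d^2 + 7*d*w + 8*w^2))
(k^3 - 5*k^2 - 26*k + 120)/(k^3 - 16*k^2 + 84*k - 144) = (k + 5)/(k - 6)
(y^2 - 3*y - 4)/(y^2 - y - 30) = (-y^2 + 3*y + 4)/(-y^2 + y + 30)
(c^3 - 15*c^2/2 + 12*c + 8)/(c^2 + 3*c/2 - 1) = (2*c^3 - 15*c^2 + 24*c + 16)/(2*c^2 + 3*c - 2)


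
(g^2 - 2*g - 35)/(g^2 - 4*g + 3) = (g^2 - 2*g - 35)/(g^2 - 4*g + 3)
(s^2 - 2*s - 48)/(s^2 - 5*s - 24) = (s + 6)/(s + 3)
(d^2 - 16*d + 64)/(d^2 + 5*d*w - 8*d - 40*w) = (d - 8)/(d + 5*w)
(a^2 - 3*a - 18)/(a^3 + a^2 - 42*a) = (a + 3)/(a*(a + 7))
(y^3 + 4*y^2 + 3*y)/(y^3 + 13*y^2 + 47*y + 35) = y*(y + 3)/(y^2 + 12*y + 35)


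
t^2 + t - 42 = (t - 6)*(t + 7)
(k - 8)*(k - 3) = k^2 - 11*k + 24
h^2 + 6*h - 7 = (h - 1)*(h + 7)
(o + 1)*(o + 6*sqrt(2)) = o^2 + o + 6*sqrt(2)*o + 6*sqrt(2)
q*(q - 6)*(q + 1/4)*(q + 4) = q^4 - 7*q^3/4 - 49*q^2/2 - 6*q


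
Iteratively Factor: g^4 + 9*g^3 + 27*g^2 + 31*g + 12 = (g + 1)*(g^3 + 8*g^2 + 19*g + 12) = (g + 1)*(g + 3)*(g^2 + 5*g + 4) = (g + 1)*(g + 3)*(g + 4)*(g + 1)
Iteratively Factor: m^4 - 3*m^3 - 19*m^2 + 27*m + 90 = (m + 2)*(m^3 - 5*m^2 - 9*m + 45) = (m - 3)*(m + 2)*(m^2 - 2*m - 15) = (m - 3)*(m + 2)*(m + 3)*(m - 5)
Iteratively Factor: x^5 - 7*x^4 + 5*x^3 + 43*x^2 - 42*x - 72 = (x + 2)*(x^4 - 9*x^3 + 23*x^2 - 3*x - 36) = (x - 3)*(x + 2)*(x^3 - 6*x^2 + 5*x + 12) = (x - 3)^2*(x + 2)*(x^2 - 3*x - 4) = (x - 4)*(x - 3)^2*(x + 2)*(x + 1)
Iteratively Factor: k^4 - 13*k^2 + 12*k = (k - 3)*(k^3 + 3*k^2 - 4*k) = (k - 3)*(k + 4)*(k^2 - k) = (k - 3)*(k - 1)*(k + 4)*(k)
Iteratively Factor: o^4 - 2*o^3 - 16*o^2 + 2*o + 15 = (o - 1)*(o^3 - o^2 - 17*o - 15) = (o - 5)*(o - 1)*(o^2 + 4*o + 3) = (o - 5)*(o - 1)*(o + 3)*(o + 1)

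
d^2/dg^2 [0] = 0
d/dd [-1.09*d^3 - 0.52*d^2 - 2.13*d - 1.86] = -3.27*d^2 - 1.04*d - 2.13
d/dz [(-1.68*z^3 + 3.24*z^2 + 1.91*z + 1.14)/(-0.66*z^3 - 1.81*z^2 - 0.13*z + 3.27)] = (5.1792*z^4 + 2.958*z^3 - 11.1877*z^2 + 25.3164*z + 6.3939)/(0.4356*z^6 + 2.3892*z^5 + 3.4477*z^4 - 3.8458*z^3 - 11.8205*z^2 - 0.8502*z + 10.6929)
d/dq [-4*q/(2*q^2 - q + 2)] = 8*(q^2 - 1)/(4*q^4 - 4*q^3 + 9*q^2 - 4*q + 4)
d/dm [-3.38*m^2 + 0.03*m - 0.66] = 0.03 - 6.76*m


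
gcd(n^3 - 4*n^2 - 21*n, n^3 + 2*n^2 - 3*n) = n^2 + 3*n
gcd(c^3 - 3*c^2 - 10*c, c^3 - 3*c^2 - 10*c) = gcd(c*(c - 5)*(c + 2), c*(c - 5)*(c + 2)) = c^3 - 3*c^2 - 10*c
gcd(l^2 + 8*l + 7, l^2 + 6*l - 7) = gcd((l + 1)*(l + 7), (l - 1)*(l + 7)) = l + 7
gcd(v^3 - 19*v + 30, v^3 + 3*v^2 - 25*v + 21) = v - 3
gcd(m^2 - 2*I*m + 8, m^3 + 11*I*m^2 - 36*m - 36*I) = m + 2*I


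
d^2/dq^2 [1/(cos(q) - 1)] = (sin(q)^2 - cos(q) + 1)/(cos(q) - 1)^3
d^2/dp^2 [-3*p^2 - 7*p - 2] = -6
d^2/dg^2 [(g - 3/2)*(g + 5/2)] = 2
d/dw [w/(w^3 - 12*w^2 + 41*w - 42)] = (w^3 - 12*w^2 - w*(3*w^2 - 24*w + 41) + 41*w - 42)/(w^3 - 12*w^2 + 41*w - 42)^2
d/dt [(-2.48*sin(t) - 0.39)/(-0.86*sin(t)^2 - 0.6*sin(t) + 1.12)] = (-0.6708*sin(t) + 1.0664*cos(2*t) - 4.078)*cos(t)/(0.86*sin(t)^2 + 0.6*sin(t) - 1.12)^2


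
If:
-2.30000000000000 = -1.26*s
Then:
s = 1.83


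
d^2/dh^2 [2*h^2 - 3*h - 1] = 4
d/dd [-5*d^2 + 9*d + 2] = 9 - 10*d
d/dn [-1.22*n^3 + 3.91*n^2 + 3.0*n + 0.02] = -3.66*n^2 + 7.82*n + 3.0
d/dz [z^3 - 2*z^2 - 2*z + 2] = 3*z^2 - 4*z - 2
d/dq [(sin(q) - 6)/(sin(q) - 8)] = -2*cos(q)/(sin(q) - 8)^2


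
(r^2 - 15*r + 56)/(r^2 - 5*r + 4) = (r^2 - 15*r + 56)/(r^2 - 5*r + 4)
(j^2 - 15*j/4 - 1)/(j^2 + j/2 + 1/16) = 4*(j - 4)/(4*j + 1)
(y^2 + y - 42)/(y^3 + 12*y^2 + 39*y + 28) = (y - 6)/(y^2 + 5*y + 4)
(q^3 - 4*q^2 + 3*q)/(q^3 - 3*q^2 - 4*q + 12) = q*(q - 1)/(q^2 - 4)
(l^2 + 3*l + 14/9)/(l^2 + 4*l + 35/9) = (3*l + 2)/(3*l + 5)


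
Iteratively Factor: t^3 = (t)*(t^2) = t^2*(t)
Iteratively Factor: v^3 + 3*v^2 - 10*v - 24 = (v - 3)*(v^2 + 6*v + 8) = (v - 3)*(v + 4)*(v + 2)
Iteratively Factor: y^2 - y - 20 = (y + 4)*(y - 5)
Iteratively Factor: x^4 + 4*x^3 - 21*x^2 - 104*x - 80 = (x + 4)*(x^3 - 21*x - 20) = (x + 1)*(x + 4)*(x^2 - x - 20) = (x - 5)*(x + 1)*(x + 4)*(x + 4)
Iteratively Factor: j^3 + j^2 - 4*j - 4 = (j + 1)*(j^2 - 4) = (j + 1)*(j + 2)*(j - 2)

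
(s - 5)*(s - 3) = s^2 - 8*s + 15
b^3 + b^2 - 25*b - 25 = (b - 5)*(b + 1)*(b + 5)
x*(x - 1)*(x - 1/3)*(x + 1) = x^4 - x^3/3 - x^2 + x/3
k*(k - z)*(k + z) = k^3 - k*z^2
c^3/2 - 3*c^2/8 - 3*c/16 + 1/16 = (c/2 + 1/4)*(c - 1)*(c - 1/4)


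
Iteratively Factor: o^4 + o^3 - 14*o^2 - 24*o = (o + 2)*(o^3 - o^2 - 12*o) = (o - 4)*(o + 2)*(o^2 + 3*o) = o*(o - 4)*(o + 2)*(o + 3)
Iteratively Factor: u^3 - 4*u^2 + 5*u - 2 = (u - 1)*(u^2 - 3*u + 2) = (u - 1)^2*(u - 2)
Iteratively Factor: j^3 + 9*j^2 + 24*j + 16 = (j + 4)*(j^2 + 5*j + 4) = (j + 1)*(j + 4)*(j + 4)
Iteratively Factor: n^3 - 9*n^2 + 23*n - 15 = (n - 3)*(n^2 - 6*n + 5) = (n - 3)*(n - 1)*(n - 5)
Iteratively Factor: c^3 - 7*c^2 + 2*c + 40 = (c - 5)*(c^2 - 2*c - 8) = (c - 5)*(c + 2)*(c - 4)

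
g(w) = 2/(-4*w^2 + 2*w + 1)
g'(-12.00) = 0.00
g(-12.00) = 0.00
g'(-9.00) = 0.00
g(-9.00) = -0.00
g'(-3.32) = -0.02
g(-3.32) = -0.04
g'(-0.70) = -2.73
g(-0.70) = -0.85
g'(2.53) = 0.10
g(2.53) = -0.10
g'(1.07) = 6.33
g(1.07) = -1.39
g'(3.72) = 0.03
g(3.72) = -0.04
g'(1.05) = 7.46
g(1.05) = -1.53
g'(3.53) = 0.03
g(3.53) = -0.05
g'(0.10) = -1.78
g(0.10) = 1.72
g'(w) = 2*(8*w - 2)/(-4*w^2 + 2*w + 1)^2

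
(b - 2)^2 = b^2 - 4*b + 4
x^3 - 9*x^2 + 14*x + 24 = (x - 6)*(x - 4)*(x + 1)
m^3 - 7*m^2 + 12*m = m*(m - 4)*(m - 3)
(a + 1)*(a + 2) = a^2 + 3*a + 2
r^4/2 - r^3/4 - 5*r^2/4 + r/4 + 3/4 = (r/2 + 1/2)*(r - 3/2)*(r - 1)*(r + 1)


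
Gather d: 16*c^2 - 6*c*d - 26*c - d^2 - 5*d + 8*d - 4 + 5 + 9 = 16*c^2 - 26*c - d^2 + d*(3 - 6*c) + 10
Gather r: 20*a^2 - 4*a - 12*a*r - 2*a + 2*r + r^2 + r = 20*a^2 - 6*a + r^2 + r*(3 - 12*a)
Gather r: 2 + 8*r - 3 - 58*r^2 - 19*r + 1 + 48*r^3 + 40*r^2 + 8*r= 48*r^3 - 18*r^2 - 3*r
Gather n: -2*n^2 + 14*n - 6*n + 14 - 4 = -2*n^2 + 8*n + 10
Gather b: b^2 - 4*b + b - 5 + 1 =b^2 - 3*b - 4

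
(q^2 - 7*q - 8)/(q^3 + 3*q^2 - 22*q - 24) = (q - 8)/(q^2 + 2*q - 24)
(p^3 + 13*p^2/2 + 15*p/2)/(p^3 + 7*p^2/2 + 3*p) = (p + 5)/(p + 2)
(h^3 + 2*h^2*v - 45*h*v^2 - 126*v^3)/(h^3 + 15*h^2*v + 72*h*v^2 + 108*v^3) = (h - 7*v)/(h + 6*v)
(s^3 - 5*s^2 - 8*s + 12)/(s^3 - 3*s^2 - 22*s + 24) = (s + 2)/(s + 4)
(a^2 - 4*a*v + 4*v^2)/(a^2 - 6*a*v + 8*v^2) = (-a + 2*v)/(-a + 4*v)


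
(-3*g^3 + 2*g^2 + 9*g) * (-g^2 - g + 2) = 3*g^5 + g^4 - 17*g^3 - 5*g^2 + 18*g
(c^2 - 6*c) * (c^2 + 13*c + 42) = c^4 + 7*c^3 - 36*c^2 - 252*c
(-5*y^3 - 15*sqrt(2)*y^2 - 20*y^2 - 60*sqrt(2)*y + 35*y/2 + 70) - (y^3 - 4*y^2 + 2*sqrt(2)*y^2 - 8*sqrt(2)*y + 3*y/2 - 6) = -6*y^3 - 17*sqrt(2)*y^2 - 16*y^2 - 52*sqrt(2)*y + 16*y + 76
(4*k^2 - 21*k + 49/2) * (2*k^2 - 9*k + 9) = 8*k^4 - 78*k^3 + 274*k^2 - 819*k/2 + 441/2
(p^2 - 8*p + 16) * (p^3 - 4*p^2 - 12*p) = p^5 - 12*p^4 + 36*p^3 + 32*p^2 - 192*p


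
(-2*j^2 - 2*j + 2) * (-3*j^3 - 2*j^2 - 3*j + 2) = 6*j^5 + 10*j^4 + 4*j^3 - 2*j^2 - 10*j + 4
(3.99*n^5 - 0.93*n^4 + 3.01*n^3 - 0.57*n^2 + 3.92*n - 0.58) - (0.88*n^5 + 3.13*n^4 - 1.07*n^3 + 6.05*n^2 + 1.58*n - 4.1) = 3.11*n^5 - 4.06*n^4 + 4.08*n^3 - 6.62*n^2 + 2.34*n + 3.52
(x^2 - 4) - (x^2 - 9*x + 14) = 9*x - 18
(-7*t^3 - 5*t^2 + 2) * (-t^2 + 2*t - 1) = 7*t^5 - 9*t^4 - 3*t^3 + 3*t^2 + 4*t - 2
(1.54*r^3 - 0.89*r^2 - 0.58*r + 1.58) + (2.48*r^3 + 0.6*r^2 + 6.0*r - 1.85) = 4.02*r^3 - 0.29*r^2 + 5.42*r - 0.27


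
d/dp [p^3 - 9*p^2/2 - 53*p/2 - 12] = 3*p^2 - 9*p - 53/2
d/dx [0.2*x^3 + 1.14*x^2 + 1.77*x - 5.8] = 0.6*x^2 + 2.28*x + 1.77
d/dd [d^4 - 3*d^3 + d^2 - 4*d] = 4*d^3 - 9*d^2 + 2*d - 4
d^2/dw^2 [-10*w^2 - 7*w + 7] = -20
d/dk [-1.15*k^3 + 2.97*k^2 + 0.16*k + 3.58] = -3.45*k^2 + 5.94*k + 0.16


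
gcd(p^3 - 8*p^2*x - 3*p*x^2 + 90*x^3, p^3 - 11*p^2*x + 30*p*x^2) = p^2 - 11*p*x + 30*x^2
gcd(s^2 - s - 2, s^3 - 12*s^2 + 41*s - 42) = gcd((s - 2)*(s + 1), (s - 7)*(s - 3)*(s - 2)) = s - 2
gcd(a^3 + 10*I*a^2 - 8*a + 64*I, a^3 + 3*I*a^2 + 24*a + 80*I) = a + 4*I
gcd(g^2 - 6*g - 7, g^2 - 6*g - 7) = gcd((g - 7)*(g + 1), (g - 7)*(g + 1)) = g^2 - 6*g - 7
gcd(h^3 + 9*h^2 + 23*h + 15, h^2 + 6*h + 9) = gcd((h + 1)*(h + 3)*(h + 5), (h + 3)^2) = h + 3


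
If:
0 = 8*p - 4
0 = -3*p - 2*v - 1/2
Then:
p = 1/2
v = -1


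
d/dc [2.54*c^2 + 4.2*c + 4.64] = 5.08*c + 4.2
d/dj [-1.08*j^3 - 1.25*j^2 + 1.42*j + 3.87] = -3.24*j^2 - 2.5*j + 1.42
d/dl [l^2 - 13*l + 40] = 2*l - 13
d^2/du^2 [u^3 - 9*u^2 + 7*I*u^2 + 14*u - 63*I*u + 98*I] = 6*u - 18 + 14*I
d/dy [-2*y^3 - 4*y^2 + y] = -6*y^2 - 8*y + 1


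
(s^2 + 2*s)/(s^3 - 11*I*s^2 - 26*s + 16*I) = s*(s + 2)/(s^3 - 11*I*s^2 - 26*s + 16*I)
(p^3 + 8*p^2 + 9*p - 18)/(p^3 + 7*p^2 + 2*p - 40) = (p^3 + 8*p^2 + 9*p - 18)/(p^3 + 7*p^2 + 2*p - 40)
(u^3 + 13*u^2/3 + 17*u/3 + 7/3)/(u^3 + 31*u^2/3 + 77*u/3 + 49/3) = (u + 1)/(u + 7)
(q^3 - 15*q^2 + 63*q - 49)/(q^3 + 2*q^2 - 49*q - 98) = (q^2 - 8*q + 7)/(q^2 + 9*q + 14)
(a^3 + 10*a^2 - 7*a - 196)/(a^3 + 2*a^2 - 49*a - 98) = (a^2 + 3*a - 28)/(a^2 - 5*a - 14)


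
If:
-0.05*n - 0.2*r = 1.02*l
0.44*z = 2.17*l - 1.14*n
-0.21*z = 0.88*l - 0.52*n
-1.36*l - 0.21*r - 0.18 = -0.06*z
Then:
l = -1.01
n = -1.82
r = 5.60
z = -0.27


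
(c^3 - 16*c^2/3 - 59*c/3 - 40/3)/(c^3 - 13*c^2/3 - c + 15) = (c^2 - 7*c - 8)/(c^2 - 6*c + 9)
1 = 1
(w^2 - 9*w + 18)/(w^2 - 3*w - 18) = (w - 3)/(w + 3)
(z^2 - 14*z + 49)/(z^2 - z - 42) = (z - 7)/(z + 6)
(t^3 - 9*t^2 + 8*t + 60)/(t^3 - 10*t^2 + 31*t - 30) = (t^2 - 4*t - 12)/(t^2 - 5*t + 6)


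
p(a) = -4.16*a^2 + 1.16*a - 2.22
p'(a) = 1.16 - 8.32*a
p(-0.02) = -2.24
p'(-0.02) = 1.33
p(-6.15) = -166.70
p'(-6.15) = 52.33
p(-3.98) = -72.73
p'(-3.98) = 34.27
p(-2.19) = -24.71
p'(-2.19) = 19.38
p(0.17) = -2.14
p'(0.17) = -0.25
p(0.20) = -2.15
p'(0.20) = -0.50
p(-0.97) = -7.26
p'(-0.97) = 9.23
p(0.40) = -2.42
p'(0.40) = -2.17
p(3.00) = -36.18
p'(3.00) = -23.80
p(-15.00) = -955.62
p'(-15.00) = 125.96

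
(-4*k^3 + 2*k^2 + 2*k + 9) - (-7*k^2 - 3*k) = -4*k^3 + 9*k^2 + 5*k + 9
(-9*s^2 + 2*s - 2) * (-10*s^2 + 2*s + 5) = 90*s^4 - 38*s^3 - 21*s^2 + 6*s - 10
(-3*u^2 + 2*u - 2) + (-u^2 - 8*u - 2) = -4*u^2 - 6*u - 4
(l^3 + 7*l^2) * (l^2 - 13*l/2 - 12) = l^5 + l^4/2 - 115*l^3/2 - 84*l^2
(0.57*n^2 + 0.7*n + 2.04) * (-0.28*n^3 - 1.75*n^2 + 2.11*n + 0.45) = -0.1596*n^5 - 1.1935*n^4 - 0.5935*n^3 - 1.8365*n^2 + 4.6194*n + 0.918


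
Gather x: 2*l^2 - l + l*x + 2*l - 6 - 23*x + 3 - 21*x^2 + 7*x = 2*l^2 + l - 21*x^2 + x*(l - 16) - 3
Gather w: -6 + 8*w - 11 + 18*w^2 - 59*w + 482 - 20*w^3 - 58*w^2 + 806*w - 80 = -20*w^3 - 40*w^2 + 755*w + 385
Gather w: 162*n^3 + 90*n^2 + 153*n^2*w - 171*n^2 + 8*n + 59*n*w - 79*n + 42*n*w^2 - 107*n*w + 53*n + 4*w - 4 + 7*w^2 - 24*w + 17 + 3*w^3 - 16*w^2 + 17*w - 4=162*n^3 - 81*n^2 - 18*n + 3*w^3 + w^2*(42*n - 9) + w*(153*n^2 - 48*n - 3) + 9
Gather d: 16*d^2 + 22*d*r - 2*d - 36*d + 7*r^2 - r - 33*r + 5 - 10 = 16*d^2 + d*(22*r - 38) + 7*r^2 - 34*r - 5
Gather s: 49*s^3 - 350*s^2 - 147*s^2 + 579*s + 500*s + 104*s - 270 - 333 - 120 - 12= 49*s^3 - 497*s^2 + 1183*s - 735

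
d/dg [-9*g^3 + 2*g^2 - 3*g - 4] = -27*g^2 + 4*g - 3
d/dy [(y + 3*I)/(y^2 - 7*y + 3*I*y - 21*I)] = -1/(y^2 - 14*y + 49)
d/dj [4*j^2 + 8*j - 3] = 8*j + 8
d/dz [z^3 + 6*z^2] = 3*z*(z + 4)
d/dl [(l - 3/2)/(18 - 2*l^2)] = (-l^2 + l*(2*l - 3) + 9)/(2*(l^2 - 9)^2)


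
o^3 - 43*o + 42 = (o - 6)*(o - 1)*(o + 7)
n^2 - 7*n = n*(n - 7)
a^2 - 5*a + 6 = (a - 3)*(a - 2)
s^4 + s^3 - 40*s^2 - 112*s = s*(s - 7)*(s + 4)^2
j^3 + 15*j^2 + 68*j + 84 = (j + 2)*(j + 6)*(j + 7)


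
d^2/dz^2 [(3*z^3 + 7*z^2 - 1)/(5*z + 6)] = 2*(75*z^3 + 270*z^2 + 324*z + 227)/(125*z^3 + 450*z^2 + 540*z + 216)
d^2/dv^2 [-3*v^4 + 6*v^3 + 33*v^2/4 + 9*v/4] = -36*v^2 + 36*v + 33/2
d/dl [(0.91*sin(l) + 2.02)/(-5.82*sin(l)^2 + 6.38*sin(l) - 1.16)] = (5.2962*sin(l)^2 + 23.5128*sin(l) - 13.9432)*cos(l)/(33.8724*sin(l)^4 - 74.2632*sin(l)^3 + 54.2068*sin(l)^2 - 14.8016*sin(l) + 1.3456)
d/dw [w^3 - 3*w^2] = 3*w*(w - 2)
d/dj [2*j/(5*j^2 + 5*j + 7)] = 2*(7 - 5*j^2)/(25*j^4 + 50*j^3 + 95*j^2 + 70*j + 49)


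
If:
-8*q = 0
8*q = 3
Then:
No Solution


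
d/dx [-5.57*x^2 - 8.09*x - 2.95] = -11.14*x - 8.09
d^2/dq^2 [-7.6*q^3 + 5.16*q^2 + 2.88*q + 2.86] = 10.32 - 45.6*q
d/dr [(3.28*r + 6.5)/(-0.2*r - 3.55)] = (-2.0688*r - 36.7212)/(0.2*r + 3.55)^3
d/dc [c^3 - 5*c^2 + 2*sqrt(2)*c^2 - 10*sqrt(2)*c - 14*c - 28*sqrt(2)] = 3*c^2 - 10*c + 4*sqrt(2)*c - 10*sqrt(2) - 14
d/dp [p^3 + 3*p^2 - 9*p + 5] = 3*p^2 + 6*p - 9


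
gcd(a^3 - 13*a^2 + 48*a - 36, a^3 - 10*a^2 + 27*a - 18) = a^2 - 7*a + 6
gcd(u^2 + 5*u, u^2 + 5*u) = u^2 + 5*u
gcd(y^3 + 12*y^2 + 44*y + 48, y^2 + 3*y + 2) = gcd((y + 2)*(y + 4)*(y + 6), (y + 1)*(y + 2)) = y + 2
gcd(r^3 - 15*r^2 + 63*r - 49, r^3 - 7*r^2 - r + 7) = r^2 - 8*r + 7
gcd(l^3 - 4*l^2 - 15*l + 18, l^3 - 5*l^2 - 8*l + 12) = l^2 - 7*l + 6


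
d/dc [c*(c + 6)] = 2*c + 6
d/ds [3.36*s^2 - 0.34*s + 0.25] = 6.72*s - 0.34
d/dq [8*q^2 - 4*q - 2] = 16*q - 4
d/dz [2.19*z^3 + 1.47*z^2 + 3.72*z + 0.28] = 6.57*z^2 + 2.94*z + 3.72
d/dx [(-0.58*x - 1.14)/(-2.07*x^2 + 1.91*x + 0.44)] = (-1.2006*x^2 - 4.7196*x + 1.9222)/(4.2849*x^4 - 7.9074*x^3 + 1.8265*x^2 + 1.6808*x + 0.1936)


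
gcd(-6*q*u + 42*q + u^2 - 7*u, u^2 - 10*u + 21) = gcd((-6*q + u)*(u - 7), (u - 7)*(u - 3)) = u - 7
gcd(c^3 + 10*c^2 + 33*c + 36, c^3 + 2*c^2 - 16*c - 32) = c + 4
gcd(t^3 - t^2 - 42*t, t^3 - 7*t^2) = t^2 - 7*t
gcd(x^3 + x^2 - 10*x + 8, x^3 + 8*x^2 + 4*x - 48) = x^2 + 2*x - 8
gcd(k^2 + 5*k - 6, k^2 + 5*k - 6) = k^2 + 5*k - 6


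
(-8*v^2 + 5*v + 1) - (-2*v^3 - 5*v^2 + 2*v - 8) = 2*v^3 - 3*v^2 + 3*v + 9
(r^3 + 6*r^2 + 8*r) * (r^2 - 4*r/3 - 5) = r^5 + 14*r^4/3 - 5*r^3 - 122*r^2/3 - 40*r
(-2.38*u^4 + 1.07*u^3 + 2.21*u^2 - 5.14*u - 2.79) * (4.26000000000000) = -10.1388*u^4 + 4.5582*u^3 + 9.4146*u^2 - 21.8964*u - 11.8854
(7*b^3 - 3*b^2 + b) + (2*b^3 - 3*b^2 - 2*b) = 9*b^3 - 6*b^2 - b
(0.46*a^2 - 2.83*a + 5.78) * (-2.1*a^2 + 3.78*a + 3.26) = -0.966*a^4 + 7.6818*a^3 - 21.3358*a^2 + 12.6226*a + 18.8428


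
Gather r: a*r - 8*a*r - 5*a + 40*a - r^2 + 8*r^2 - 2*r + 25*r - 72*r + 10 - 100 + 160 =35*a + 7*r^2 + r*(-7*a - 49) + 70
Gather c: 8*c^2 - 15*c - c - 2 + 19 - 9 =8*c^2 - 16*c + 8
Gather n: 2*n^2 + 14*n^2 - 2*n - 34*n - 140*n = 16*n^2 - 176*n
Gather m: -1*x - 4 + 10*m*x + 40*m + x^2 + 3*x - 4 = m*(10*x + 40) + x^2 + 2*x - 8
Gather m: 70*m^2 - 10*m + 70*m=70*m^2 + 60*m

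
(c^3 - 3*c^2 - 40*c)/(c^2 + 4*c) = (c^2 - 3*c - 40)/(c + 4)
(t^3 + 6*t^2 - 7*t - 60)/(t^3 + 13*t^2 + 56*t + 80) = (t - 3)/(t + 4)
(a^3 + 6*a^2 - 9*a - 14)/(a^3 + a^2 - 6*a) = (a^2 + 8*a + 7)/(a*(a + 3))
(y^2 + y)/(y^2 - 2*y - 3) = y/(y - 3)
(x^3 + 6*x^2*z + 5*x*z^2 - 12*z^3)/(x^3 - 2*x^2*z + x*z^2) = (x^2 + 7*x*z + 12*z^2)/(x*(x - z))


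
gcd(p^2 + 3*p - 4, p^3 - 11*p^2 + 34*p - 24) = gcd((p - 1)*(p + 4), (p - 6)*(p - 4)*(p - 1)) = p - 1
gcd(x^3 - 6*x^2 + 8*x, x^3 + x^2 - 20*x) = x^2 - 4*x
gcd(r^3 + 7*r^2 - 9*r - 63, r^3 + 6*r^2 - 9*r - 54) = r^2 - 9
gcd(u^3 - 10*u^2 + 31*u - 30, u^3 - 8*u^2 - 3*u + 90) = u - 5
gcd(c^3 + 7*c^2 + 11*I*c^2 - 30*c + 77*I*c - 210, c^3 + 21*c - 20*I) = c + 5*I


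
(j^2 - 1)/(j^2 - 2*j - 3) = (j - 1)/(j - 3)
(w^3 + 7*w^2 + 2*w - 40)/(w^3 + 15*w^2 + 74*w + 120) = (w - 2)/(w + 6)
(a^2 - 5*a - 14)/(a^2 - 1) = (a^2 - 5*a - 14)/(a^2 - 1)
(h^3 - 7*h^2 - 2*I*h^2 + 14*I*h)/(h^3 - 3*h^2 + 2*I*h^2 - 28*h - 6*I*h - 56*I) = h*(h - 2*I)/(h^2 + 2*h*(2 + I) + 8*I)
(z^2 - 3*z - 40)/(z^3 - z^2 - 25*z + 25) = (z - 8)/(z^2 - 6*z + 5)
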